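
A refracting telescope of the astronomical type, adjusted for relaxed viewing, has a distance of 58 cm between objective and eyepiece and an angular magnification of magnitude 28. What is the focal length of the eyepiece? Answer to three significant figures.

In normal adjustment the tube length equals f_obj + f_eye and |M| = f_obj/f_eye.
So f_obj = 28 f_eye and 28 f_eye + f_eye = 58 cm, giving f_eye = 58/29 = 2.000 cm and f_obj = 56.000 cm.

2.00 cm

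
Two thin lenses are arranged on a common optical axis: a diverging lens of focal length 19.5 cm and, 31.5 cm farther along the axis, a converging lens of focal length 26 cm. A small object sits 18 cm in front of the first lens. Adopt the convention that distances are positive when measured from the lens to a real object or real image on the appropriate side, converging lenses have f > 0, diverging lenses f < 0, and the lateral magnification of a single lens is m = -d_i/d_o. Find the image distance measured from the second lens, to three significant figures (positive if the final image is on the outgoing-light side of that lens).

Lens 1: 1/d_i1 = 1/f_1 - 1/d_o1 = 1/(-19.5) - 1/18 = -0.10684 cm^-1, so d_i1 = -9.360 cm.
The intermediate image is virtual, 9.360 cm to the left of lens 1, so d_o2 = L - d_i1 = 31.5 - (-9.360) = 40.860 cm.
Lens 2: 1/d_i2 = 1/f_2 - 1/d_o2 = 1/26 - 1/(40.860) = 0.01399 cm^-1, so d_i2 = 71.491 cm.

71.5 cm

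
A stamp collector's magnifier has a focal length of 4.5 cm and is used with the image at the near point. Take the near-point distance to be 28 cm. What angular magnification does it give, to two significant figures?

7.2

M = 1 + D/f = 1 + 28/4.5 = 7.222.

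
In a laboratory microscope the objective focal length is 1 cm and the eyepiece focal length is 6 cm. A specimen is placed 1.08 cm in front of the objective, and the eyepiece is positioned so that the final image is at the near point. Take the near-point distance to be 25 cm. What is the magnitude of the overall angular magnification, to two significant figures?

65

Objective: 1/d_i = 1/f_obj - 1/d_o = 1/1 - 1/1.08 = 0.07407 cm^-1, so d_i = 13.500 cm.
m_obj = -d_i/d_o = -13.500/1.08 = -12.500.
Eyepiece angular magnification (image at near point): M_eye = 1 + D/f_e = 1 + 25/6 = 5.167.
Overall M = m_obj x M_eye = (-12.500)(5.167) = -64.58.
|M| = 64.58.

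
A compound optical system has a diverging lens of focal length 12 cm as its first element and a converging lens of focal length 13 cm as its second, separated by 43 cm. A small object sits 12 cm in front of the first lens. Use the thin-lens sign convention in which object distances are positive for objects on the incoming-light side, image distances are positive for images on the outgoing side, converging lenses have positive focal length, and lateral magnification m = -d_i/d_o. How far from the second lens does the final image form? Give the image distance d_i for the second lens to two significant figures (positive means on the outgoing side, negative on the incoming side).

18 cm

First lens: d_i1 = 1/(1/(-12) - 1/12) = -6.000 cm.
With d_i1 < 0 the first image is virtual and lies on the object side; the object distance for lens 2 is d_o2 = 43 - (-6.000) = 49.000 cm.
Second lens: d_i2 = 1/(1/13 - 1/(49.000)) = 17.694 cm.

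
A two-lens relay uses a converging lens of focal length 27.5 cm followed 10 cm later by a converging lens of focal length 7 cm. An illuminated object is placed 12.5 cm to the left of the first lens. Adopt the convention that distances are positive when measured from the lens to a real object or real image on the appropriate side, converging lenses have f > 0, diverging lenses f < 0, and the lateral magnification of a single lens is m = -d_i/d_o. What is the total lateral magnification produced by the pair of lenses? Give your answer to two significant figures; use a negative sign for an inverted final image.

Lens 1: 1/d_i1 = 1/f_1 - 1/d_o1 = 1/27.5 - 1/12.5 = -0.04364 cm^-1, so d_i1 = -22.917 cm.
m_1 = -(-22.917)/12.5 = 1.8333.
The intermediate image is virtual, 22.917 cm to the left of lens 1, so d_o2 = L - d_i1 = 10 - (-22.917) = 32.917 cm.
Lens 2: 1/d_i2 = 1/f_2 - 1/d_o2 = 1/7 - 1/(32.917) = 0.11248 cm^-1, so d_i2 = 8.891 cm.
m_2 = -(8.891)/(32.917) = -0.2701.
The system's lateral magnification is m_1 m_2 = (1.8333)(-0.2701) = -0.4952.

-0.50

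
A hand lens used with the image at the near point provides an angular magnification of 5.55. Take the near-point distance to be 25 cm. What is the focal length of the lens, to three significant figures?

5.49 cm

For the image at the near point, M = 1 + D/f.
f = D/(M - 1) = 25/(5.55 - 1) = 5.495 cm.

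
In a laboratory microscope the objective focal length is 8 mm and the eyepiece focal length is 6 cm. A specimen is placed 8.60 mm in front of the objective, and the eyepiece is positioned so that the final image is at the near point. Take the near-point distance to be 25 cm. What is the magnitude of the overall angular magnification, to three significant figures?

Convert to cm: f_obj = 8 mm = 0.8 cm; d_o = 8.60 mm = 0.86 cm.
Objective: 1/d_i = 1/f_obj - 1/d_o = 1/0.8 - 1/0.86 = 0.08721 cm^-1, so d_i = 11.467 cm.
m_obj = -d_i/d_o = -11.467/0.86 = -13.333.
Eyepiece angular magnification (image at near point): M_eye = 1 + D/f_e = 1 + 25/6 = 5.167.
Overall M = m_obj x M_eye = (-13.333)(5.167) = -68.89.
|M| = 68.89.

68.9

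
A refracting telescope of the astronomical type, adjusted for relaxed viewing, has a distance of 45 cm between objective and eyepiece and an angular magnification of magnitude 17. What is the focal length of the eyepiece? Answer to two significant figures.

In normal adjustment the tube length equals f_obj + f_eye and |M| = f_obj/f_eye.
So f_obj = 17 f_eye and 17 f_eye + f_eye = 45 cm, giving f_eye = 45/18 = 2.500 cm and f_obj = 42.500 cm.

2.5 cm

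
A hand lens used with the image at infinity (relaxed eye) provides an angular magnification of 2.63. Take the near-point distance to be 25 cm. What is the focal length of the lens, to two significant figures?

For the image at infinity, M = D/f.
f = D/M = 25/2.63 = 9.506 cm.

9.5 cm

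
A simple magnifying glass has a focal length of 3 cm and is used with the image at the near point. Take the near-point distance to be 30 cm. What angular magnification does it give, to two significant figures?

11

M = 1 + D/f = 1 + 30/3 = 11.000.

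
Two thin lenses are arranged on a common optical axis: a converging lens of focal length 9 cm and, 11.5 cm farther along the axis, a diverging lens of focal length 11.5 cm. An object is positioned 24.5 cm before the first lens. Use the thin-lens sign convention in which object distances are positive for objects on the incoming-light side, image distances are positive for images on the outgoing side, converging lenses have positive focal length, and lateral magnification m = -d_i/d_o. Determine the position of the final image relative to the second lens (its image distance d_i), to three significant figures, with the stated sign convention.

3.57 cm

Lens 1: 1/d_i1 = 1/f_1 - 1/d_o1 = 1/9 - 1/24.5 = 0.07029 cm^-1, so d_i1 = 14.226 cm.
This image would form 14.226 cm past lens 1, i.e. 2.726 cm beyond lens 2, so it is a virtual object for lens 2: d_o2 = 11.5 - 14.226 = -2.726 cm.
Lens 2: 1/d_i2 = 1/f_2 - 1/d_o2 = 1/(-11.5) - 1/(-2.726) = 0.27991 cm^-1, so d_i2 = 3.573 cm.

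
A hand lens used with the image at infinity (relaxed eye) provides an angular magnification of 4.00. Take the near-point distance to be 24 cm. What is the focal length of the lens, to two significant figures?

6.0 cm

For the image at infinity, M = D/f.
f = D/M = 24/4.0 = 6.000 cm.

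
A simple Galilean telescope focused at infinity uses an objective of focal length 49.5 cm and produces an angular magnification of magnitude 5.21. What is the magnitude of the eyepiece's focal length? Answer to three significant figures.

9.50 cm

|M| = f_obj/|f_eye|, so |f_eye| = f_obj/|M| = 49.5/5.21 = 9.501 cm.
(The eyepiece is diverging, so its signed focal length is -9.501 cm.)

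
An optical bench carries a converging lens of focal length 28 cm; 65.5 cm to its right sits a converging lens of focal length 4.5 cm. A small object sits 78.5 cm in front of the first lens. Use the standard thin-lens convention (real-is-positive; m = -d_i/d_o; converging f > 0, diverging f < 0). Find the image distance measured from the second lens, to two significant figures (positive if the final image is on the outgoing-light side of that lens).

5.7 cm

Applying the thin-lens equation to the first lens, 1/28 = 1/78.5 + 1/d_i1, which gives d_i1 = 43.525 cm.
The intermediate image is 43.525 cm to the right of lens 1, so d_o2 = L - d_i1 = 65.5 - 43.525 = 21.975 cm.
Applying the thin-lens equation again with f_2 = 4.5 cm and d_o2 = 21.975 cm gives d_i2 = 5.659 cm.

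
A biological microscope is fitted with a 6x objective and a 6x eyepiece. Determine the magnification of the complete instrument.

36

The overall magnification of a compound microscope is the product of the objective and eyepiece magnifications:
M = M_obj x M_eye = 6 x 6 = 36.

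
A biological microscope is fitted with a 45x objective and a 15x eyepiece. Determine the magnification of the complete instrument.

The overall magnification of a compound microscope is the product of the objective and eyepiece magnifications:
M = M_obj x M_eye = 45 x 15 = 675.

675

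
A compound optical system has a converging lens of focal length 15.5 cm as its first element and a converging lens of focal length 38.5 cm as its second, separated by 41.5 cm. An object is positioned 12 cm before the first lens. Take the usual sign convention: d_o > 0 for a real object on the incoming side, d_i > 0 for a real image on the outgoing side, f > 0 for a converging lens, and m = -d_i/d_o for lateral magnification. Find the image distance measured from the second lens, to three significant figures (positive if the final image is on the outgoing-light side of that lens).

64.9 cm

Applying the thin-lens equation to the first lens, 1/15.5 = 1/12 + 1/d_i1, which gives d_i1 = -53.143 cm.
With d_i1 < 0 the first image is virtual and lies on the object side; the object distance for lens 2 is d_o2 = 41.5 - (-53.143) = 94.643 cm.
Applying the thin-lens equation again with f_2 = 38.5 cm and d_o2 = 94.643 cm gives d_i2 = 64.901 cm.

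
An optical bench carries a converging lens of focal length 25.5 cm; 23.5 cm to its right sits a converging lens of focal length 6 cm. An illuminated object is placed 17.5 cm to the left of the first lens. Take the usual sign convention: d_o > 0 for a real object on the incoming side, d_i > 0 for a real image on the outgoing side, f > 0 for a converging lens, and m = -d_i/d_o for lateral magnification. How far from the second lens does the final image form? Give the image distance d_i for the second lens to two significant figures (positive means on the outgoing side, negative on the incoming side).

Applying the thin-lens equation to the first lens, 1/25.5 = 1/17.5 + 1/d_i1, which gives d_i1 = -55.781 cm.
The intermediate image is virtual, 55.781 cm to the left of lens 1, so d_o2 = L - d_i1 = 23.5 - (-55.781) = 79.281 cm.
Applying the thin-lens equation again with f_2 = 6 cm and d_o2 = 79.281 cm gives d_i2 = 6.491 cm.

6.5 cm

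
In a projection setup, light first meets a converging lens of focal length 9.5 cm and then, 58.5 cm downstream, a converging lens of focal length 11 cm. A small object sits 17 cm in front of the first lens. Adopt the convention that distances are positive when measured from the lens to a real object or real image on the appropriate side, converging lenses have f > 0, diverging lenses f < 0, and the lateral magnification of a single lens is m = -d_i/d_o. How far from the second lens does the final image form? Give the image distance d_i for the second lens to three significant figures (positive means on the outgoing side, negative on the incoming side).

15.7 cm

Lens 1: 1/d_i1 = 1/f_1 - 1/d_o1 = 1/9.5 - 1/17 = 0.04644 cm^-1, so d_i1 = 21.533 cm.
That image sits 36.967 cm in front of the second lens, so d_o2 = 36.967 cm.
Lens 2: 1/d_i2 = 1/f_2 - 1/d_o2 = 1/11 - 1/(36.967) = 0.06386 cm^-1, so d_i2 = 15.660 cm.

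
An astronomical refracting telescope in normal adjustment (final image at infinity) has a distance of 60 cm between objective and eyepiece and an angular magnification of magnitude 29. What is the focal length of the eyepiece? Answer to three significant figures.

In normal adjustment the tube length equals f_obj + f_eye and |M| = f_obj/f_eye.
So f_obj = 29 f_eye and 29 f_eye + f_eye = 60 cm, giving f_eye = 60/30 = 2.000 cm and f_obj = 58.000 cm.

2.00 cm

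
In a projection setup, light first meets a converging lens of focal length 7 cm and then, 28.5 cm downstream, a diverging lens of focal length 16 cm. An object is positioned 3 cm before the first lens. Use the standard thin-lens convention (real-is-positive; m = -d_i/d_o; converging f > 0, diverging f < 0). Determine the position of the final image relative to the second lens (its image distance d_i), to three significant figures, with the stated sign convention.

Lens 1: 1/d_i1 = 1/f_1 - 1/d_o1 = 1/7 - 1/3 = -0.19048 cm^-1, so d_i1 = -5.250 cm.
The intermediate image is virtual, 5.250 cm to the left of lens 1, so d_o2 = L - d_i1 = 28.5 - (-5.250) = 33.750 cm.
Lens 2: 1/d_i2 = 1/f_2 - 1/d_o2 = 1/(-16) - 1/(33.750) = -0.09213 cm^-1, so d_i2 = -10.854 cm.

-10.9 cm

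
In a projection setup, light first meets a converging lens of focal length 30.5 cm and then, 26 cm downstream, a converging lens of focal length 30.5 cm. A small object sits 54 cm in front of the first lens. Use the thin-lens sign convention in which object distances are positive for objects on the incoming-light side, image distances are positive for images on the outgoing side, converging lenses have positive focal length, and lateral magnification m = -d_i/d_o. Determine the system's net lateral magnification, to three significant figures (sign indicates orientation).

Lens 1: 1/d_i1 = 1/f_1 - 1/d_o1 = 1/30.5 - 1/54 = 0.01427 cm^-1, so d_i1 = 70.085 cm.
m_1 = -(70.085)/54 = -1.2979.
This image would form 70.085 cm past lens 1, i.e. 44.085 cm beyond lens 2, so it is a virtual object for lens 2: d_o2 = 26 - 70.085 = -44.085 cm.
Lens 2: 1/d_i2 = 1/f_2 - 1/d_o2 = 1/30.5 - 1/(-44.085) = 0.05547 cm^-1, so d_i2 = 18.028 cm.
m_2 = -(18.028)/(-44.085) = 0.4089.
The system's lateral magnification is m_1 m_2 = (-1.2979)(0.4089) = -0.5307.

-0.531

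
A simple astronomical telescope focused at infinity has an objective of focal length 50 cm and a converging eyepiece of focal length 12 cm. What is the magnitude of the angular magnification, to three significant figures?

|M| = f_obj/|f_eye| = 50/12 = 4.167.

4.17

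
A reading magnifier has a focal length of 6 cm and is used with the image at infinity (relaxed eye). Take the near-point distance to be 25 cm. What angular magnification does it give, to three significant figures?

4.17

M = D/f = 25/6 = 4.167.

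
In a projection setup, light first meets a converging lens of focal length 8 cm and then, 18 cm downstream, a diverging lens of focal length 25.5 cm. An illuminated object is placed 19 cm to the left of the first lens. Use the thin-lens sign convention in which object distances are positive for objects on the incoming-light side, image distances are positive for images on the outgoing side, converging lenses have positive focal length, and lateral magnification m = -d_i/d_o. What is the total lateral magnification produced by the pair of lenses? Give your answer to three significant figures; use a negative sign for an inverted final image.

Lens 1: 1/d_i1 = 1/f_1 - 1/d_o1 = 1/8 - 1/19 = 0.07237 cm^-1, so d_i1 = 13.818 cm.
m_1 = -(13.818)/19 = -0.7273.
Object distance for lens 2: d_o2 = 18 - 13.818 = 4.182 cm.
Lens 2: 1/d_i2 = 1/f_2 - 1/d_o2 = 1/(-25.5) - 1/(4.182) = -0.27835 cm^-1, so d_i2 = -3.593 cm.
m_2 = -(-3.593)/(4.182) = 0.8591.
The system's lateral magnification is m_1 m_2 = (-0.7273)(0.8591) = -0.6248.

-0.625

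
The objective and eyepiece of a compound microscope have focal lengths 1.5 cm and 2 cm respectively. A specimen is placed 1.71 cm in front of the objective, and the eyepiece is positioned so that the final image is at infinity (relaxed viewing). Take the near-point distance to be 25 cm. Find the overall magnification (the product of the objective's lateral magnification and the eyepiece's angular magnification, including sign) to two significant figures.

Objective: 1/d_i = 1/f_obj - 1/d_o = 1/1.5 - 1/1.71 = 0.08187 cm^-1, so d_i = 12.214 cm.
m_obj = -d_i/d_o = -12.214/1.71 = -7.143.
Eyepiece angular magnification (image at infinity): M_eye = D/f_e = 25/2 = 12.500.
Overall M = m_obj x M_eye = (-7.143)(12.500) = -89.29.

-89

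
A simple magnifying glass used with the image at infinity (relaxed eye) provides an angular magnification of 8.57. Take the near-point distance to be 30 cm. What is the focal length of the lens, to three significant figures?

3.50 cm

For the image at infinity, M = D/f.
f = D/M = 30/8.57 = 3.501 cm.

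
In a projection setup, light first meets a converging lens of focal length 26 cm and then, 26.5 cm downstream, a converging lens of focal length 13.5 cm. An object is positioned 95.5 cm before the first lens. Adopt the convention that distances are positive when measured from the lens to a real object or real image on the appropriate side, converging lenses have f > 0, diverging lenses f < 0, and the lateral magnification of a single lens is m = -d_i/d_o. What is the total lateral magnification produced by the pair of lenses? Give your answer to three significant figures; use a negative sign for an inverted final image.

Lens 1: 1/d_i1 = 1/f_1 - 1/d_o1 = 1/26 - 1/95.5 = 0.02799 cm^-1, so d_i1 = 35.727 cm.
m_1 = -(35.727)/95.5 = -0.3741.
Since 35.727 cm > 26.5 cm, the first image lies past the second lens and serves as a virtual object: d_o2 = L - d_i1 = -9.227 cm.
Lens 2: 1/d_i2 = 1/f_2 - 1/d_o2 = 1/13.5 - 1/(-9.227) = 0.18246 cm^-1, so d_i2 = 5.481 cm.
m_2 = -(5.481)/(-9.227) = 0.5940.
Total m = m_1 x m_2 = (-0.3741)(0.5940) = -0.2222.

-0.222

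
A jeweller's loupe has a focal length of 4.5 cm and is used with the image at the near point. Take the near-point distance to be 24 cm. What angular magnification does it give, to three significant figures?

6.33

M = 1 + D/f = 1 + 24/4.5 = 6.333.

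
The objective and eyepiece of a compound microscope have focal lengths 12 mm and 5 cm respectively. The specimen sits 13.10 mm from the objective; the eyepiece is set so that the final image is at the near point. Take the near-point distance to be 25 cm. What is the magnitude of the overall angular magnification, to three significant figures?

Convert to cm: f_obj = 12 mm = 1.2 cm; d_o = 13.10 mm = 1.31 cm.
Objective: 1/d_i = 1/f_obj - 1/d_o = 1/1.2 - 1/1.31 = 0.06997 cm^-1, so d_i = 14.291 cm.
m_obj = -d_i/d_o = -14.291/1.31 = -10.909.
Eyepiece angular magnification (image at near point): M_eye = 1 + D/f_e = 1 + 25/5 = 6.000.
Overall M = m_obj x M_eye = (-10.909)(6.000) = -65.45.
|M| = 65.45.

65.5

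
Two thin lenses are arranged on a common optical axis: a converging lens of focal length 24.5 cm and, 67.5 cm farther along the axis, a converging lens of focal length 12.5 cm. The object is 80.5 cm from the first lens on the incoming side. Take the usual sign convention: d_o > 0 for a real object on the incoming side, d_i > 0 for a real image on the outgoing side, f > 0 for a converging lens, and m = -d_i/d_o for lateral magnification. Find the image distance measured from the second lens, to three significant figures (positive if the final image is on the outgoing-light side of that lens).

First lens: d_i1 = 1/(1/24.5 - 1/80.5) = 35.219 cm.
Object distance for lens 2: d_o2 = 67.5 - 35.219 = 32.281 cm.
Second lens: d_i2 = 1/(1/12.5 - 1/(32.281)) = 20.399 cm.

20.4 cm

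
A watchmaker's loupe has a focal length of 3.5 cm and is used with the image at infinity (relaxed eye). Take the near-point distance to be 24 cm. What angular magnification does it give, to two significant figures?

6.9

M = D/f = 24/3.5 = 6.857.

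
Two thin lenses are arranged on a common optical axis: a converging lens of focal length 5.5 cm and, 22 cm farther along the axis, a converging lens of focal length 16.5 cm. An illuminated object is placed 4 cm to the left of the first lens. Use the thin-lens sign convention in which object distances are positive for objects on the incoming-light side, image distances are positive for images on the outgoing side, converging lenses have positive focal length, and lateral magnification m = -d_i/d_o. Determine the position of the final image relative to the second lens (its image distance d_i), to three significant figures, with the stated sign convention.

30.0 cm

Applying the thin-lens equation to the first lens, 1/5.5 = 1/4 + 1/d_i1, which gives d_i1 = -14.667 cm.
The intermediate image is virtual, 14.667 cm to the left of lens 1, so d_o2 = L - d_i1 = 22 - (-14.667) = 36.667 cm.
Applying the thin-lens equation again with f_2 = 16.5 cm and d_o2 = 36.667 cm gives d_i2 = 30.000 cm.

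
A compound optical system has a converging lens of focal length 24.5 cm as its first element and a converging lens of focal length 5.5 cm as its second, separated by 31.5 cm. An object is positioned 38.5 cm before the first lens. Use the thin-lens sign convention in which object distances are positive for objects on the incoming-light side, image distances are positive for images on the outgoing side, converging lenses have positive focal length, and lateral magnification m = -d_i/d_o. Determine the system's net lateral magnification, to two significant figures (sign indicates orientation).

-0.23

Lens 1: 1/d_i1 = 1/f_1 - 1/d_o1 = 1/24.5 - 1/38.5 = 0.01484 cm^-1, so d_i1 = 67.375 cm.
m_1 = -(67.375)/38.5 = -1.7500.
Since 67.375 cm > 31.5 cm, the first image lies past the second lens and serves as a virtual object: d_o2 = L - d_i1 = -35.875 cm.
Lens 2: 1/d_i2 = 1/f_2 - 1/d_o2 = 1/5.5 - 1/(-35.875) = 0.20969 cm^-1, so d_i2 = 4.769 cm.
m_2 = -(4.769)/(-35.875) = 0.1329.
Total m = m_1 x m_2 = (-1.7500)(0.1329) = -0.2326.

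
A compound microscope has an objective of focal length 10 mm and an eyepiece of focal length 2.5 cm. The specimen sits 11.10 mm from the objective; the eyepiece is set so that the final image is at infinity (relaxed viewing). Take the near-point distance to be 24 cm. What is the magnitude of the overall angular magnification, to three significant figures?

Convert to cm: f_obj = 10 mm = 1 cm; d_o = 11.10 mm = 1.11 cm.
Objective: 1/d_i = 1/f_obj - 1/d_o = 1/1 - 1/1.11 = 0.09910 cm^-1, so d_i = 10.091 cm.
m_obj = -d_i/d_o = -10.091/1.11 = -9.091.
Eyepiece angular magnification (image at infinity): M_eye = D/f_e = 24/2.5 = 9.600.
Overall M = m_obj x M_eye = (-9.091)(9.600) = -87.27.
|M| = 87.27.

87.3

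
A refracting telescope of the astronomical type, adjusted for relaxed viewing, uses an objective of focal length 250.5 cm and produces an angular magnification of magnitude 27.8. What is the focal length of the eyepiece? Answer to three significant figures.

9.01 cm

|M| = f_obj/f_eye, so f_eye = f_obj/|M| = 250.5/27.8 = 9.011 cm.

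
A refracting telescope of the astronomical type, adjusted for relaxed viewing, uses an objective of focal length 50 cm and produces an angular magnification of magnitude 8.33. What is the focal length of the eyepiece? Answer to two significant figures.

6.0 cm

|M| = f_obj/f_eye, so f_eye = f_obj/|M| = 50/8.33 = 6.002 cm.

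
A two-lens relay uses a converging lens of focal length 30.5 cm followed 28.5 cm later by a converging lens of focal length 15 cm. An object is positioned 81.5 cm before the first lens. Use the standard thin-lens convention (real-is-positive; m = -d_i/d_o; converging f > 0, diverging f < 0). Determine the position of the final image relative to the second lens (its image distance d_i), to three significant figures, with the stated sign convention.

8.62 cm

First lens: d_i1 = 1/(1/30.5 - 1/81.5) = 48.740 cm.
This image would form 48.740 cm past lens 1, i.e. 20.240 cm beyond lens 2, so it is a virtual object for lens 2: d_o2 = 28.5 - 48.740 = -20.240 cm.
Second lens: d_i2 = 1/(1/15 - 1/(-20.240)) = 8.615 cm.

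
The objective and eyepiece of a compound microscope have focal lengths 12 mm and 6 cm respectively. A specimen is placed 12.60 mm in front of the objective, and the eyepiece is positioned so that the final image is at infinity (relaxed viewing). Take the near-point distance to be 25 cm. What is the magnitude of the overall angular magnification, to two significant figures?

Convert to cm: f_obj = 12 mm = 1.2 cm; d_o = 12.60 mm = 1.26 cm.
Objective: 1/d_i = 1/f_obj - 1/d_o = 1/1.2 - 1/1.26 = 0.03968 cm^-1, so d_i = 25.200 cm.
m_obj = -d_i/d_o = -25.200/1.26 = -20.000.
Eyepiece angular magnification (image at infinity): M_eye = D/f_e = 25/6 = 4.167.
Overall M = m_obj x M_eye = (-20.000)(4.167) = -83.33.
|M| = 83.33.

83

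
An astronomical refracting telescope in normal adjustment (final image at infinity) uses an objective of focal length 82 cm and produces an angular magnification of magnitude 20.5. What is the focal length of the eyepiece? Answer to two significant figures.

4.0 cm

|M| = f_obj/f_eye, so f_eye = f_obj/|M| = 82/20.5 = 4.000 cm.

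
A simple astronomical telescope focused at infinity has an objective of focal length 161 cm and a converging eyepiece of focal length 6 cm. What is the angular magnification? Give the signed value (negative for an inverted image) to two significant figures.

M = -f_obj/f_eye = -161/(6) = -26.833.

-27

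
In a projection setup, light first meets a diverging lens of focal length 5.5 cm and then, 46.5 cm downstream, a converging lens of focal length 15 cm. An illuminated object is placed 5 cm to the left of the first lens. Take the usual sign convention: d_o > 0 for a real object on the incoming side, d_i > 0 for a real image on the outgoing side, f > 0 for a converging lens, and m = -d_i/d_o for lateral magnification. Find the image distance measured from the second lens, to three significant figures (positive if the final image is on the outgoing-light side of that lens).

Lens 1: 1/d_i1 = 1/f_1 - 1/d_o1 = 1/(-5.5) - 1/5 = -0.38182 cm^-1, so d_i1 = -2.619 cm.
The intermediate image is virtual, 2.619 cm to the left of lens 1, so d_o2 = L - d_i1 = 46.5 - (-2.619) = 49.119 cm.
Lens 2: 1/d_i2 = 1/f_2 - 1/d_o2 = 1/15 - 1/(49.119) = 0.04631 cm^-1, so d_i2 = 21.595 cm.

21.6 cm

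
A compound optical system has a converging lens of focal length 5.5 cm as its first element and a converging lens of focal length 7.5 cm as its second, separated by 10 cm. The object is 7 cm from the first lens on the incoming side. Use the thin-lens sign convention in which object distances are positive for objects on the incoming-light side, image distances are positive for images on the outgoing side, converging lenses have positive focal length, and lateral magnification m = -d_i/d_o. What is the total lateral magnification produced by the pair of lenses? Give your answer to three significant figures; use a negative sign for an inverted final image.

-1.19

First lens: d_i1 = 1/(1/5.5 - 1/7) = 25.667 cm.
m_1 = -(25.667)/7 = -3.6667.
This image would form 25.667 cm past lens 1, i.e. 15.667 cm beyond lens 2, so it is a virtual object for lens 2: d_o2 = 10 - 25.667 = -15.667 cm.
Second lens: d_i2 = 1/(1/7.5 - 1/(-15.667)) = 5.072 cm.
m_2 = -(5.072)/(-15.667) = 0.3237.
Overall magnification: m = m_1 m_2 = -1.1871.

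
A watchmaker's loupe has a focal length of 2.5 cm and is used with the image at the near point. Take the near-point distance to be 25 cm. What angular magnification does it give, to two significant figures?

11

M = 1 + D/f = 1 + 25/2.5 = 11.000.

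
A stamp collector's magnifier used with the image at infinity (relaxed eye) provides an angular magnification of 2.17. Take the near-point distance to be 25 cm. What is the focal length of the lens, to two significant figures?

For the image at infinity, M = D/f.
f = D/M = 25/2.17 = 11.521 cm.

12 cm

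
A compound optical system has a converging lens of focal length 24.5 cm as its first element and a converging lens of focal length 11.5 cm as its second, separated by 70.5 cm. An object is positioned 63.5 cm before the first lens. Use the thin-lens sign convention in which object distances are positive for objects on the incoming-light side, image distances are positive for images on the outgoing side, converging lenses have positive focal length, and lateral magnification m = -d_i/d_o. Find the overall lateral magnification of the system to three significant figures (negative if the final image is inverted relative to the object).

First lens: d_i1 = 1/(1/24.5 - 1/63.5) = 39.891 cm.
m_1 = -(39.891)/63.5 = -0.6282.
The intermediate image is 39.891 cm to the right of lens 1, so d_o2 = L - d_i1 = 70.5 - 39.891 = 30.609 cm.
Second lens: d_i2 = 1/(1/11.5 - 1/(30.609)) = 18.421 cm.
m_2 = -(18.421)/(30.609) = -0.6018.
The system's lateral magnification is m_1 m_2 = (-0.6282)(-0.6018) = 0.3781.

0.378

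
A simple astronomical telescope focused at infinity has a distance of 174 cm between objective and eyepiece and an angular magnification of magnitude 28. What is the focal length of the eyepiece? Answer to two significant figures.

In normal adjustment the tube length equals f_obj + f_eye and |M| = f_obj/f_eye.
So f_obj = 28 f_eye and 28 f_eye + f_eye = 174 cm, giving f_eye = 174/29 = 6.000 cm and f_obj = 168.000 cm.

6.0 cm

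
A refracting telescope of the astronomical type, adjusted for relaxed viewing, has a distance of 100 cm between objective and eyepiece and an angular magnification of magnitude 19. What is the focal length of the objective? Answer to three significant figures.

95.0 cm

In normal adjustment the tube length equals f_obj + f_eye and |M| = f_obj/f_eye.
So f_obj = 19 f_eye and 19 f_eye + f_eye = 100 cm, giving f_eye = 100/20 = 5.000 cm and f_obj = 95.000 cm.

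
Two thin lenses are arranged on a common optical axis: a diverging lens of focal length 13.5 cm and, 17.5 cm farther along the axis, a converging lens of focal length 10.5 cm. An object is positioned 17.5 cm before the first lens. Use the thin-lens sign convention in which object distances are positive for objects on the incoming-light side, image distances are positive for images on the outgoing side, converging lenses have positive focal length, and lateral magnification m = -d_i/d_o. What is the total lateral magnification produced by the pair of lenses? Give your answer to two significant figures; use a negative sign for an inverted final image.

First lens: d_i1 = 1/(1/(-13.5) - 1/17.5) = -7.621 cm.
m_1 = -(-7.621)/17.5 = 0.4355.
The intermediate image is virtual, 7.621 cm to the left of lens 1, so d_o2 = L - d_i1 = 17.5 - (-7.621) = 25.121 cm.
Second lens: d_i2 = 1/(1/10.5 - 1/(25.121)) = 18.041 cm.
m_2 = -(18.041)/(25.121) = -0.7181.
Overall magnification: m = m_1 m_2 = -0.3127.

-0.31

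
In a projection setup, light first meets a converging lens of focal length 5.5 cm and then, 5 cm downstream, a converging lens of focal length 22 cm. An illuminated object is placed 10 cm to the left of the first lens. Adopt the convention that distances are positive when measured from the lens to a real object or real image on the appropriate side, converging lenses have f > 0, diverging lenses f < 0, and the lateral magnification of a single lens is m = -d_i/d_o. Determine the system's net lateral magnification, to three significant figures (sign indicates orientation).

-0.920

First lens: d_i1 = 1/(1/5.5 - 1/10) = 12.222 cm.
m_1 = -(12.222)/10 = -1.2222.
This image would form 12.222 cm past lens 1, i.e. 7.222 cm beyond lens 2, so it is a virtual object for lens 2: d_o2 = 5 - 12.222 = -7.222 cm.
Second lens: d_i2 = 1/(1/22 - 1/(-7.222)) = 5.437 cm.
m_2 = -(5.437)/(-7.222) = 0.7529.
Total m = m_1 x m_2 = (-1.2222)(0.7529) = -0.9202.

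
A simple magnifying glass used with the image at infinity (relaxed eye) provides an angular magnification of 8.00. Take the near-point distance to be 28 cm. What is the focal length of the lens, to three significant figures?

3.50 cm

For the image at infinity, M = D/f.
f = D/M = 28/8.0 = 3.500 cm.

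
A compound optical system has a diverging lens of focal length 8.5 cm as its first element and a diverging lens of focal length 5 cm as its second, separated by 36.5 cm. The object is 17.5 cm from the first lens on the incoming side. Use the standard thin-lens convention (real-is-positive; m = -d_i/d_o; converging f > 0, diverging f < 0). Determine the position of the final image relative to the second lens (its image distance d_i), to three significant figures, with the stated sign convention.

Applying the thin-lens equation to the first lens, 1/(-8.5) = 1/17.5 + 1/d_i1, which gives d_i1 = -5.721 cm.
With d_i1 < 0 the first image is virtual and lies on the object side; the object distance for lens 2 is d_o2 = 36.5 - (-5.721) = 42.221 cm.
Applying the thin-lens equation again with f_2 = -5 cm and d_o2 = 42.221 cm gives d_i2 = -4.471 cm.

-4.47 cm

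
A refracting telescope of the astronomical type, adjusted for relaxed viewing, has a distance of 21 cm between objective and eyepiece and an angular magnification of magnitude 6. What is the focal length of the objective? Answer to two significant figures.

18 cm

In normal adjustment the tube length equals f_obj + f_eye and |M| = f_obj/f_eye.
So f_obj = 6 f_eye and 6 f_eye + f_eye = 21 cm, giving f_eye = 21/7 = 3.000 cm and f_obj = 18.000 cm.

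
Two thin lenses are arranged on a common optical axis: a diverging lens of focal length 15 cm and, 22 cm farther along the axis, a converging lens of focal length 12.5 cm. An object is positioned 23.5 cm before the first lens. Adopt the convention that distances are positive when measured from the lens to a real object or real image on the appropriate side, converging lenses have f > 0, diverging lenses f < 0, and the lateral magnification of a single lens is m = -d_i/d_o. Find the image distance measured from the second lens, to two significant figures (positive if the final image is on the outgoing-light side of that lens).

Applying the thin-lens equation to the first lens, 1/(-15) = 1/23.5 + 1/d_i1, which gives d_i1 = -9.156 cm.
The intermediate image is virtual, 9.156 cm to the left of lens 1, so d_o2 = L - d_i1 = 22 - (-9.156) = 31.156 cm.
Applying the thin-lens equation again with f_2 = 12.5 cm and d_o2 = 31.156 cm gives d_i2 = 20.875 cm.

21 cm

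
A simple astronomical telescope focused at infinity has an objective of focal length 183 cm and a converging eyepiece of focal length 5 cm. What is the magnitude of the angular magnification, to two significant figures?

|M| = f_obj/|f_eye| = 183/5 = 36.600.

37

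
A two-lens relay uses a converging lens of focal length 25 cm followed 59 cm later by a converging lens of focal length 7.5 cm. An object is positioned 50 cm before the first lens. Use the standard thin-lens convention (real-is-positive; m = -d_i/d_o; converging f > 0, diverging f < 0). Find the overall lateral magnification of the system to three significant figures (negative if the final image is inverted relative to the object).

Lens 1: 1/d_i1 = 1/f_1 - 1/d_o1 = 1/25 - 1/50 = 0.02000 cm^-1, so d_i1 = 50.000 cm.
m_1 = -(50.000)/50 = -1.0000.
Object distance for lens 2: d_o2 = 59 - 50.000 = 9.000 cm.
Lens 2: 1/d_i2 = 1/f_2 - 1/d_o2 = 1/7.5 - 1/(9.000) = 0.02222 cm^-1, so d_i2 = 45.000 cm.
m_2 = -(45.000)/(9.000) = -5.0000.
Overall magnification: m = m_1 m_2 = 5.0000.

5.00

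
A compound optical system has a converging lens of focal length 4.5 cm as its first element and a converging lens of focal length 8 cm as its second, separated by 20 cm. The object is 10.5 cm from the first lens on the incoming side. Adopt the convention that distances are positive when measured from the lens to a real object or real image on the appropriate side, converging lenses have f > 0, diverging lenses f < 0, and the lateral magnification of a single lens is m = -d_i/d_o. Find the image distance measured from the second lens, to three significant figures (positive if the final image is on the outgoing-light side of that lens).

23.5 cm

First lens: d_i1 = 1/(1/4.5 - 1/10.5) = 7.875 cm.
Object distance for lens 2: d_o2 = 20 - 7.875 = 12.125 cm.
Second lens: d_i2 = 1/(1/8 - 1/(12.125)) = 23.515 cm.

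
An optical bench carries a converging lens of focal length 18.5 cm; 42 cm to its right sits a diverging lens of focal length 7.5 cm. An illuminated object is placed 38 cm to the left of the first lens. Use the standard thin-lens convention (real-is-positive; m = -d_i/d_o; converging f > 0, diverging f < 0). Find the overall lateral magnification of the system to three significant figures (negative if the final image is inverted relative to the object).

-0.529

Lens 1: 1/d_i1 = 1/f_1 - 1/d_o1 = 1/18.5 - 1/38 = 0.02774 cm^-1, so d_i1 = 36.051 cm.
m_1 = -(36.051)/38 = -0.9487.
Object distance for lens 2: d_o2 = 42 - 36.051 = 5.949 cm.
Lens 2: 1/d_i2 = 1/f_2 - 1/d_o2 = 1/(-7.5) - 1/(5.949) = -0.30144 cm^-1, so d_i2 = -3.317 cm.
m_2 = -(-3.317)/(5.949) = 0.5577.
Total m = m_1 x m_2 = (-0.9487)(0.5577) = -0.5291.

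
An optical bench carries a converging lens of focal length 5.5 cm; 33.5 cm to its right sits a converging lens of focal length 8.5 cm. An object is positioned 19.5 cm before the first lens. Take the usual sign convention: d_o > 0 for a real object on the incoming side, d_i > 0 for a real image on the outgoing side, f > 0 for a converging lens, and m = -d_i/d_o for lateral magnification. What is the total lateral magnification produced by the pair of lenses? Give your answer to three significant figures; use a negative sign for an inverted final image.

0.193

Lens 1: 1/d_i1 = 1/f_1 - 1/d_o1 = 1/5.5 - 1/19.5 = 0.13054 cm^-1, so d_i1 = 7.661 cm.
m_1 = -(7.661)/19.5 = -0.3929.
That image sits 25.839 cm in front of the second lens, so d_o2 = 25.839 cm.
Lens 2: 1/d_i2 = 1/f_2 - 1/d_o2 = 1/8.5 - 1/(25.839) = 0.07895 cm^-1, so d_i2 = 12.667 cm.
m_2 = -(12.667)/(25.839) = -0.4902.
The system's lateral magnification is m_1 m_2 = (-0.3929)(-0.4902) = 0.1926.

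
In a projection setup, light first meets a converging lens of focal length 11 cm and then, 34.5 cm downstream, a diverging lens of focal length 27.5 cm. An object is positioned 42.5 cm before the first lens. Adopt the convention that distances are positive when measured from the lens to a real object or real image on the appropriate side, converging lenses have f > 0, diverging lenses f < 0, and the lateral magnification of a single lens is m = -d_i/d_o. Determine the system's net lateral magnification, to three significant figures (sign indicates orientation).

-0.204

Applying the thin-lens equation to the first lens, 1/11 = 1/42.5 + 1/d_i1, which gives d_i1 = 14.841 cm.
Its lateral magnification is m_1 = -d_i1/d_o1 = -(14.841)/42.5 = -0.3492.
The intermediate image is 14.841 cm to the right of lens 1, so d_o2 = L - d_i1 = 34.5 - 14.841 = 19.659 cm.
Applying the thin-lens equation again with f_2 = -27.5 cm and d_o2 = 19.659 cm gives d_i2 = -11.464 cm.
m_2 = -(-11.464)/(19.659) = 0.5831.
The system's lateral magnification is m_1 m_2 = (-0.3492)(0.5831) = -0.2036.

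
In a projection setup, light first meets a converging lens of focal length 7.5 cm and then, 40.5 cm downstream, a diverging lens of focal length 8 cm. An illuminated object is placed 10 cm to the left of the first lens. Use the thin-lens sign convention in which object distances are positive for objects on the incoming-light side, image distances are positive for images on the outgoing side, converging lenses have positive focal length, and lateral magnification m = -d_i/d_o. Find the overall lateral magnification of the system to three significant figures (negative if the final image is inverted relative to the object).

-1.30

Applying the thin-lens equation to the first lens, 1/7.5 = 1/10 + 1/d_i1, which gives d_i1 = 30.000 cm.
Its lateral magnification is m_1 = -d_i1/d_o1 = -(30.000)/10 = -3.0000.
That image sits 10.500 cm in front of the second lens, so d_o2 = 10.500 cm.
Applying the thin-lens equation again with f_2 = -8 cm and d_o2 = 10.500 cm gives d_i2 = -4.541 cm.
m_2 = -(-4.541)/(10.500) = 0.4324.
The system's lateral magnification is m_1 m_2 = (-3.0000)(0.4324) = -1.2973.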